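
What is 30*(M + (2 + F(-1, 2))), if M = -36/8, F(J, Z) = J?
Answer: -105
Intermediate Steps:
M = -9/2 (M = -36/8 = -4*9/8 = -9/2 ≈ -4.5000)
30*(M + (2 + F(-1, 2))) = 30*(-9/2 + (2 - 1)) = 30*(-9/2 + 1) = 30*(-7/2) = -105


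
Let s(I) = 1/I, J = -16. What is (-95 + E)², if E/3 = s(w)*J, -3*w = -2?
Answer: 27889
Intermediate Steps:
w = ⅔ (w = -⅓*(-2) = ⅔ ≈ 0.66667)
E = -72 (E = 3*(-16/(⅔)) = 3*((3/2)*(-16)) = 3*(-24) = -72)
(-95 + E)² = (-95 - 72)² = (-167)² = 27889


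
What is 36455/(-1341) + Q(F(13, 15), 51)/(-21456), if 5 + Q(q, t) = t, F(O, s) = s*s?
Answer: -32407/1192 ≈ -27.187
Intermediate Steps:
F(O, s) = s²
Q(q, t) = -5 + t
36455/(-1341) + Q(F(13, 15), 51)/(-21456) = 36455/(-1341) + (-5 + 51)/(-21456) = 36455*(-1/1341) + 46*(-1/21456) = -36455/1341 - 23/10728 = -32407/1192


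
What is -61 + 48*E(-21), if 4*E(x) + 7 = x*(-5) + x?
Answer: 863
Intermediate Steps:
E(x) = -7/4 - x (E(x) = -7/4 + (x*(-5) + x)/4 = -7/4 + (-5*x + x)/4 = -7/4 + (-4*x)/4 = -7/4 - x)
-61 + 48*E(-21) = -61 + 48*(-7/4 - 1*(-21)) = -61 + 48*(-7/4 + 21) = -61 + 48*(77/4) = -61 + 924 = 863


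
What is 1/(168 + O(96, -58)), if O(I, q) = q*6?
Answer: -1/180 ≈ -0.0055556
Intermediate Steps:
O(I, q) = 6*q
1/(168 + O(96, -58)) = 1/(168 + 6*(-58)) = 1/(168 - 348) = 1/(-180) = -1/180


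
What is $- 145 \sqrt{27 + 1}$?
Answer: $- 290 \sqrt{7} \approx -767.27$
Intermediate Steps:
$- 145 \sqrt{27 + 1} = - 145 \sqrt{28} = - 145 \cdot 2 \sqrt{7} = - 290 \sqrt{7}$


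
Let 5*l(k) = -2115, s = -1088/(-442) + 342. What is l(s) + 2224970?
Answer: 2224547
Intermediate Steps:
s = 4478/13 (s = -1088*(-1/442) + 342 = 32/13 + 342 = 4478/13 ≈ 344.46)
l(k) = -423 (l(k) = (⅕)*(-2115) = -423)
l(s) + 2224970 = -423 + 2224970 = 2224547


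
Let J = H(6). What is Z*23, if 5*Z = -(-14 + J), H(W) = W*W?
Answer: -506/5 ≈ -101.20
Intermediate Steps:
H(W) = W²
J = 36 (J = 6² = 36)
Z = -22/5 (Z = (-(-14 + 36))/5 = (-1*22)/5 = (⅕)*(-22) = -22/5 ≈ -4.4000)
Z*23 = -22/5*23 = -506/5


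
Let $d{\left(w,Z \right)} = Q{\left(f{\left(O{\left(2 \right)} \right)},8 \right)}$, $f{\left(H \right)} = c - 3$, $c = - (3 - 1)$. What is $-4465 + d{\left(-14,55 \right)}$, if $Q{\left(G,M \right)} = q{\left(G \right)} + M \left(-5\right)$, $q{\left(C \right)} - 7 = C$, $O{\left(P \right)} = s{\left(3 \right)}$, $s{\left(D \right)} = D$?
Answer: $-4503$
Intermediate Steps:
$O{\left(P \right)} = 3$
$c = -2$ ($c = \left(-1\right) 2 = -2$)
$q{\left(C \right)} = 7 + C$
$f{\left(H \right)} = -5$ ($f{\left(H \right)} = -2 - 3 = -5$)
$Q{\left(G,M \right)} = 7 + G - 5 M$ ($Q{\left(G,M \right)} = \left(7 + G\right) + M \left(-5\right) = \left(7 + G\right) - 5 M = 7 + G - 5 M$)
$d{\left(w,Z \right)} = -38$ ($d{\left(w,Z \right)} = 7 - 5 - 40 = -38$)
$-4465 + d{\left(-14,55 \right)} = -4465 - 38 = -4503$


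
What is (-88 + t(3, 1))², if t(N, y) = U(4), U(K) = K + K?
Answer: 6400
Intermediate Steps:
U(K) = 2*K
t(N, y) = 8 (t(N, y) = 2*4 = 8)
(-88 + t(3, 1))² = (-88 + 8)² = (-80)² = 6400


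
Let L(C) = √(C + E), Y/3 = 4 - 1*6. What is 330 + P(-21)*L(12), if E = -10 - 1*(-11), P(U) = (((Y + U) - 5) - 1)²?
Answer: 330 + 1089*√13 ≈ 4256.4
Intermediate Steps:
Y = -6 (Y = 3*(4 - 1*6) = 3*(4 - 6) = 3*(-2) = -6)
P(U) = (-12 + U)² (P(U) = (((-6 + U) - 5) - 1)² = ((-11 + U) - 1)² = (-12 + U)²)
E = 1 (E = -10 + 11 = 1)
L(C) = √(1 + C) (L(C) = √(C + 1) = √(1 + C))
330 + P(-21)*L(12) = 330 + (-12 - 21)²*√(1 + 12) = 330 + (-33)²*√13 = 330 + 1089*√13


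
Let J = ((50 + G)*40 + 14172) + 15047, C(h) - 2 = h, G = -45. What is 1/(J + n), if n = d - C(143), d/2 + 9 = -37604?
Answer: -1/45952 ≈ -2.1762e-5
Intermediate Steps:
d = -75226 (d = -18 + 2*(-37604) = -18 - 75208 = -75226)
C(h) = 2 + h
n = -75371 (n = -75226 - (2 + 143) = -75226 - 1*145 = -75226 - 145 = -75371)
J = 29419 (J = ((50 - 45)*40 + 14172) + 15047 = (5*40 + 14172) + 15047 = (200 + 14172) + 15047 = 14372 + 15047 = 29419)
1/(J + n) = 1/(29419 - 75371) = 1/(-45952) = -1/45952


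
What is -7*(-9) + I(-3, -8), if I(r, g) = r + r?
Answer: 57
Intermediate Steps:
I(r, g) = 2*r
-7*(-9) + I(-3, -8) = -7*(-9) + 2*(-3) = 63 - 6 = 57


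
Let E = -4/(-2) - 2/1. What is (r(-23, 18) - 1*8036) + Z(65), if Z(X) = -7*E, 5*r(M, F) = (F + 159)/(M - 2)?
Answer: -1004677/125 ≈ -8037.4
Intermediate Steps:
r(M, F) = (159 + F)/(5*(-2 + M)) (r(M, F) = ((F + 159)/(M - 2))/5 = ((159 + F)/(-2 + M))/5 = (159 + F)/(5*(-2 + M)))
E = 0 (E = -4*(-½) - 2*1 = 2 - 2 = 0)
Z(X) = 0 (Z(X) = -7*0 = 0)
(r(-23, 18) - 1*8036) + Z(65) = ((159 + 18)/(5*(-2 - 23)) - 1*8036) + 0 = ((⅕)*177/(-25) - 8036) + 0 = ((⅕)*(-1/25)*177 - 8036) + 0 = (-177/125 - 8036) + 0 = -1004677/125 + 0 = -1004677/125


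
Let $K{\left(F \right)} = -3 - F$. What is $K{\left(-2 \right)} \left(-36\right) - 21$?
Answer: $15$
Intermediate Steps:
$K{\left(-2 \right)} \left(-36\right) - 21 = \left(-3 - -2\right) \left(-36\right) - 21 = \left(-3 + 2\right) \left(-36\right) - 21 = \left(-1\right) \left(-36\right) - 21 = 36 - 21 = 15$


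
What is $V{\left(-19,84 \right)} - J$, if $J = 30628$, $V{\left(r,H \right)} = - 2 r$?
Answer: $-30590$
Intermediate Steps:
$V{\left(-19,84 \right)} - J = \left(-2\right) \left(-19\right) - 30628 = 38 - 30628 = -30590$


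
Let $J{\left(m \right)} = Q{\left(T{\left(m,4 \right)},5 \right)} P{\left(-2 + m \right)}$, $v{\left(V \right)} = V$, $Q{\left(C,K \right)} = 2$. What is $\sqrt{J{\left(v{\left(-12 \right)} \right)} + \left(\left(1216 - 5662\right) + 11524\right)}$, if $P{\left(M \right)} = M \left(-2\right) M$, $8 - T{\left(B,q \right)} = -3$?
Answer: $\sqrt{6294} \approx 79.335$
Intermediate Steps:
$T{\left(B,q \right)} = 11$ ($T{\left(B,q \right)} = 8 - -3 = 8 + 3 = 11$)
$P{\left(M \right)} = - 2 M^{2}$ ($P{\left(M \right)} = - 2 M M = - 2 M^{2}$)
$J{\left(m \right)} = - 4 \left(-2 + m\right)^{2}$ ($J{\left(m \right)} = 2 \left(- 2 \left(-2 + m\right)^{2}\right) = - 4 \left(-2 + m\right)^{2}$)
$\sqrt{J{\left(v{\left(-12 \right)} \right)} + \left(\left(1216 - 5662\right) + 11524\right)} = \sqrt{- 4 \left(-2 - 12\right)^{2} + \left(\left(1216 - 5662\right) + 11524\right)} = \sqrt{- 4 \left(-14\right)^{2} + \left(-4446 + 11524\right)} = \sqrt{\left(-4\right) 196 + 7078} = \sqrt{-784 + 7078} = \sqrt{6294}$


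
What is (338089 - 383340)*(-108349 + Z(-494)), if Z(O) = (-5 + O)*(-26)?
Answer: 4315814125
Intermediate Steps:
Z(O) = 130 - 26*O
(338089 - 383340)*(-108349 + Z(-494)) = (338089 - 383340)*(-108349 + (130 - 26*(-494))) = -45251*(-108349 + (130 + 12844)) = -45251*(-108349 + 12974) = -45251*(-95375) = 4315814125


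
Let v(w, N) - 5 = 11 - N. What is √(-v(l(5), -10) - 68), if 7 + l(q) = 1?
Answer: I*√94 ≈ 9.6954*I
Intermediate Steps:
l(q) = -6 (l(q) = -7 + 1 = -6)
v(w, N) = 16 - N (v(w, N) = 5 + (11 - N) = 16 - N)
√(-v(l(5), -10) - 68) = √(-(16 - 1*(-10)) - 68) = √(-(16 + 10) - 68) = √(-1*26 - 68) = √(-26 - 68) = √(-94) = I*√94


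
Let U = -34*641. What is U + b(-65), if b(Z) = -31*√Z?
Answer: -21794 - 31*I*√65 ≈ -21794.0 - 249.93*I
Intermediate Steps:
U = -21794
U + b(-65) = -21794 - 31*I*√65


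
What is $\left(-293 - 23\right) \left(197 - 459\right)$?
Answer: $82792$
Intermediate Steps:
$\left(-293 - 23\right) \left(197 - 459\right) = \left(-316\right) \left(-262\right) = 82792$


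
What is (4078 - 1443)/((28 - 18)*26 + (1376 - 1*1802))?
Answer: -2635/166 ≈ -15.873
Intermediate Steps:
(4078 - 1443)/((28 - 18)*26 + (1376 - 1*1802)) = 2635/(10*26 + (1376 - 1802)) = 2635/(260 - 426) = 2635/(-166) = 2635*(-1/166) = -2635/166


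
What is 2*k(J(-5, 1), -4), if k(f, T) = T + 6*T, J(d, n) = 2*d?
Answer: -56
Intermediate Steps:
k(f, T) = 7*T
2*k(J(-5, 1), -4) = 2*(7*(-4)) = 2*(-28) = -56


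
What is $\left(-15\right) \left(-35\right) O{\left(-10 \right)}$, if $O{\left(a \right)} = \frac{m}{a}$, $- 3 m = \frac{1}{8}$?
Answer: $\frac{35}{16} \approx 2.1875$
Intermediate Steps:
$m = - \frac{1}{24}$ ($m = - \frac{1}{3 \cdot 8} = \left(- \frac{1}{3}\right) \frac{1}{8} = - \frac{1}{24} \approx -0.041667$)
$O{\left(a \right)} = - \frac{1}{24 a}$
$\left(-15\right) \left(-35\right) O{\left(-10 \right)} = \left(-15\right) \left(-35\right) \left(- \frac{1}{24 \left(-10\right)}\right) = 525 \left(\left(- \frac{1}{24}\right) \left(- \frac{1}{10}\right)\right) = 525 \cdot \frac{1}{240} = \frac{35}{16}$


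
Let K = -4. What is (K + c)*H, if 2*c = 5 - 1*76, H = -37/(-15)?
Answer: -2923/30 ≈ -97.433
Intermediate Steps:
H = 37/15 (H = -37*(-1/15) = 37/15 ≈ 2.4667)
c = -71/2 (c = (5 - 1*76)/2 = (5 - 76)/2 = (1/2)*(-71) = -71/2 ≈ -35.500)
(K + c)*H = (-4 - 71/2)*(37/15) = -79/2*37/15 = -2923/30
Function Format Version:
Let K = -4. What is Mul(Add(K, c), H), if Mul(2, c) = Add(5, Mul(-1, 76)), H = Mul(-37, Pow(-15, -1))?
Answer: Rational(-2923, 30) ≈ -97.433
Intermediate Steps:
H = Rational(37, 15) (H = Mul(-37, Rational(-1, 15)) = Rational(37, 15) ≈ 2.4667)
c = Rational(-71, 2) (c = Mul(Rational(1, 2), Add(5, Mul(-1, 76))) = Mul(Rational(1, 2), Add(5, -76)) = Mul(Rational(1, 2), -71) = Rational(-71, 2) ≈ -35.500)
Mul(Add(K, c), H) = Mul(Add(-4, Rational(-71, 2)), Rational(37, 15)) = Mul(Rational(-79, 2), Rational(37, 15)) = Rational(-2923, 30)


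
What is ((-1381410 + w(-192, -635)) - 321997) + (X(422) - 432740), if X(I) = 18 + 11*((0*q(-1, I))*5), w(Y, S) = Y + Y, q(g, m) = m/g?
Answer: -2136513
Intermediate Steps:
q(g, m) = m/g
w(Y, S) = 2*Y
X(I) = 18 (X(I) = 18 + 11*((0*(I/(-1)))*5) = 18 + 11*((0*(I*(-1)))*5) = 18 + 11*((0*(-I))*5) = 18 + 11*(0*5) = 18 + 11*0 = 18 + 0 = 18)
((-1381410 + w(-192, -635)) - 321997) + (X(422) - 432740) = ((-1381410 + 2*(-192)) - 321997) + (18 - 432740) = ((-1381410 - 384) - 321997) - 432722 = (-1381794 - 321997) - 432722 = -1703791 - 432722 = -2136513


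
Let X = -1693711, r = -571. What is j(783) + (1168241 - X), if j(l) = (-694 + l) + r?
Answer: 2861470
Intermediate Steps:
j(l) = -1265 + l (j(l) = (-694 + l) - 571 = -1265 + l)
j(783) + (1168241 - X) = (-1265 + 783) + (1168241 - 1*(-1693711)) = -482 + (1168241 + 1693711) = -482 + 2861952 = 2861470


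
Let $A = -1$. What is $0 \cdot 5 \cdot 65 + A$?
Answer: $-1$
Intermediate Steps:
$0 \cdot 5 \cdot 65 + A = 0 \cdot 5 \cdot 65 - 1 = 0 \cdot 65 - 1 = 0 - 1 = -1$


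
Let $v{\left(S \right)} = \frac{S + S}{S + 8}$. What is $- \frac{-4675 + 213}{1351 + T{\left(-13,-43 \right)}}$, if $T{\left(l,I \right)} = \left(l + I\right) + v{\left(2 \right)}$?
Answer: $\frac{22310}{6477} \approx 3.4445$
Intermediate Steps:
$v{\left(S \right)} = \frac{2 S}{8 + S}$
$T{\left(l,I \right)} = \frac{2}{5} + I + l$ ($T{\left(l,I \right)} = \left(l + I\right) + 2 \cdot 2 \frac{1}{8 + 2} = \left(I + l\right) + 2 \cdot 2 \cdot \frac{1}{10} = \left(I + l\right) + \frac{2}{5} = \frac{2}{5} + I + l$)
$- \frac{-4675 + 213}{1351 + T{\left(-13,-43 \right)}} = - \frac{-4675 + 213}{1351 - \frac{278}{5}} = - \frac{-4462}{1351 - \frac{278}{5}} = - \frac{-4462}{\frac{6477}{5}} = - \frac{\left(-4462\right) 5}{6477} = \left(-1\right) \left(- \frac{22310}{6477}\right) = \frac{22310}{6477}$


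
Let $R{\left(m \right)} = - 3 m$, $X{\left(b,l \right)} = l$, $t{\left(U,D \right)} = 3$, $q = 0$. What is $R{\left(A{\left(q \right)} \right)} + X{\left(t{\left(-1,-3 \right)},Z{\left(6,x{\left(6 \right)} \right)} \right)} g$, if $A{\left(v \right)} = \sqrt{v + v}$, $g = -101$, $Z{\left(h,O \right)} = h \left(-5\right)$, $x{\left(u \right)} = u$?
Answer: $3030$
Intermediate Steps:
$Z{\left(h,O \right)} = - 5 h$
$A{\left(v \right)} = \sqrt{2} \sqrt{v}$ ($A{\left(v \right)} = \sqrt{2 v} = \sqrt{2} \sqrt{v}$)
$R{\left(A{\left(q \right)} \right)} + X{\left(t{\left(-1,-3 \right)},Z{\left(6,x{\left(6 \right)} \right)} \right)} g = - 3 \sqrt{2} \sqrt{0} + \left(-5\right) 6 \left(-101\right) = - 3 \sqrt{2} \cdot 0 - -3030 = \left(-3\right) 0 + 3030 = 0 + 3030 = 3030$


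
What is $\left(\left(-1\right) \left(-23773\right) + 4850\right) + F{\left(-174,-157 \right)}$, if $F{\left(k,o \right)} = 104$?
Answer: $28727$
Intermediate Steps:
$\left(\left(-1\right) \left(-23773\right) + 4850\right) + F{\left(-174,-157 \right)} = \left(\left(-1\right) \left(-23773\right) + 4850\right) + 104 = \left(23773 + 4850\right) + 104 = 28623 + 104 = 28727$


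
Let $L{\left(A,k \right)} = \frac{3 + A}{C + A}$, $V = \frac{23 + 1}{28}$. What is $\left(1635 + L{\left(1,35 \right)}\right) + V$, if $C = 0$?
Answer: $\frac{11479}{7} \approx 1639.9$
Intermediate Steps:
$V = \frac{6}{7}$ ($V = \frac{1}{28} \cdot 24 = \frac{6}{7} \approx 0.85714$)
$L{\left(A,k \right)} = \frac{3 + A}{A}$ ($L{\left(A,k \right)} = \frac{3 + A}{0 + A} = \frac{3 + A}{A}$)
$\left(1635 + L{\left(1,35 \right)}\right) + V = \left(1635 + \frac{3 + 1}{1}\right) + \frac{6}{7} = \left(1635 + 1 \cdot 4\right) + \frac{6}{7} = \left(1635 + 4\right) + \frac{6}{7} = 1639 + \frac{6}{7} = \frac{11479}{7}$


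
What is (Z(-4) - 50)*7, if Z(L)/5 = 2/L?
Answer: -735/2 ≈ -367.50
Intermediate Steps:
Z(L) = 10/L (Z(L) = 5*(2/L) = 10/L)
(Z(-4) - 50)*7 = (10/(-4) - 50)*7 = (10*(-¼) - 50)*7 = (-5/2 - 50)*7 = -105/2*7 = -735/2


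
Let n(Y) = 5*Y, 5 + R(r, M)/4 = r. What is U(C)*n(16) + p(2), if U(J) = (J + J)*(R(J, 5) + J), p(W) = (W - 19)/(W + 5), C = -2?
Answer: 67183/7 ≈ 9597.6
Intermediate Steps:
R(r, M) = -20 + 4*r
p(W) = (-19 + W)/(5 + W)
U(J) = 2*J*(-20 + 5*J) (U(J) = (J + J)*((-20 + 4*J) + J) = (2*J)*(-20 + 5*J) = 2*J*(-20 + 5*J))
U(C)*n(16) + p(2) = (10*(-2)*(-4 - 2))*(5*16) + (-19 + 2)/(5 + 2) = (10*(-2)*(-6))*80 - 17/7 = 120*80 + (⅐)*(-17) = 9600 - 17/7 = 67183/7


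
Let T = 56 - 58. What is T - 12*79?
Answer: -950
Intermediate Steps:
T = -2
T - 12*79 = -2 - 12*79 = -2 - 948 = -950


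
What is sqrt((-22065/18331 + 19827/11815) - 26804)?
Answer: I*sqrt(1257279079254437677970)/216580765 ≈ 163.72*I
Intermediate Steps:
sqrt((-22065/18331 + 19827/11815) - 26804) = sqrt(102750762/216580765 - 26804) = sqrt(-5805128074298/216580765) = I*sqrt(1257279079254437677970)/216580765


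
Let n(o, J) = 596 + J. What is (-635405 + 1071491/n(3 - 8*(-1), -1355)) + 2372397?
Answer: 1317305437/759 ≈ 1.7356e+6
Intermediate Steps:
(-635405 + 1071491/n(3 - 8*(-1), -1355)) + 2372397 = (-635405 + 1071491/(596 - 1355)) + 2372397 = (-635405 + 1071491/(-759)) + 2372397 = (-635405 + 1071491*(-1/759)) + 2372397 = (-635405 - 1071491/759) + 2372397 = -483343886/759 + 2372397 = 1317305437/759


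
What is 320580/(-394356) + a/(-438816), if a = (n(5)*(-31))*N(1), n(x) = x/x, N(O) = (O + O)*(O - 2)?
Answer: -5862503473/7210405104 ≈ -0.81306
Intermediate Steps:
N(O) = 2*O*(-2 + O) (N(O) = (2*O)*(-2 + O) = 2*O*(-2 + O))
n(x) = 1
a = 62 (a = (1*(-31))*(2*1*(-2 + 1)) = -62*(-1) = -31*(-2) = 62)
320580/(-394356) + a/(-438816) = 320580/(-394356) + 62/(-438816) = 320580*(-1/394356) + 62*(-1/438816) = -26715/32863 - 31/219408 = -5862503473/7210405104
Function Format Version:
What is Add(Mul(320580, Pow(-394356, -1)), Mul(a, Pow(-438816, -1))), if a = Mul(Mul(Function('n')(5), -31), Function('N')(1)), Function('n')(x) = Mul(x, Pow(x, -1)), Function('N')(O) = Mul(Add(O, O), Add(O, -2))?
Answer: Rational(-5862503473, 7210405104) ≈ -0.81306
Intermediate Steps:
Function('N')(O) = Mul(2, O, Add(-2, O)) (Function('N')(O) = Mul(Mul(2, O), Add(-2, O)) = Mul(2, O, Add(-2, O)))
Function('n')(x) = 1
a = 62 (a = Mul(Mul(1, -31), Mul(2, 1, Add(-2, 1))) = Mul(-31, Mul(2, 1, -1)) = Mul(-31, -2) = 62)
Add(Mul(320580, Pow(-394356, -1)), Mul(a, Pow(-438816, -1))) = Add(Mul(320580, Pow(-394356, -1)), Mul(62, Pow(-438816, -1))) = Add(Mul(320580, Rational(-1, 394356)), Mul(62, Rational(-1, 438816))) = Add(Rational(-26715, 32863), Rational(-31, 219408)) = Rational(-5862503473, 7210405104)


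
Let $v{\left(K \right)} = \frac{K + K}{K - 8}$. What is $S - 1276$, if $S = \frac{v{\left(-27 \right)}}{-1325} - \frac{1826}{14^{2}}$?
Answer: $- \frac{834492381}{649250} \approx -1285.3$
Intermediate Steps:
$v{\left(K \right)} = \frac{2 K}{-8 + K}$
$S = - \frac{6049381}{649250}$ ($S = \frac{2 \left(-27\right) \frac{1}{-8 - 27}}{-1325} - \frac{1826}{14^{2}} = 2 \left(-27\right) \frac{1}{-35} \left(- \frac{1}{1325}\right) - \frac{1826}{196} = 2 \left(-27\right) \left(- \frac{1}{35}\right) \left(- \frac{1}{1325}\right) - \frac{913}{98} = \frac{54}{35} \left(- \frac{1}{1325}\right) - \frac{913}{98} = - \frac{54}{46375} - \frac{913}{98} = - \frac{6049381}{649250} \approx -9.3175$)
$S - 1276 = - \frac{6049381}{649250} - 1276 = - \frac{834492381}{649250}$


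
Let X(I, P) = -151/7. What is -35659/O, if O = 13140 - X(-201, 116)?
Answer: -19201/7087 ≈ -2.7093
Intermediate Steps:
X(I, P) = -151/7 (X(I, P) = -151*1/7 = -151/7)
O = 92131/7 (O = 13140 - 1*(-151/7) = 13140 + 151/7 = 92131/7 ≈ 13162.)
-35659/O = -35659/92131/7 = -35659*7/92131 = -1*19201/7087 = -19201/7087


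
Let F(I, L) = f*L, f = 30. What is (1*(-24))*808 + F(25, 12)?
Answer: -19032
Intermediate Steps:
F(I, L) = 30*L
(1*(-24))*808 + F(25, 12) = (1*(-24))*808 + 30*12 = -24*808 + 360 = -19392 + 360 = -19032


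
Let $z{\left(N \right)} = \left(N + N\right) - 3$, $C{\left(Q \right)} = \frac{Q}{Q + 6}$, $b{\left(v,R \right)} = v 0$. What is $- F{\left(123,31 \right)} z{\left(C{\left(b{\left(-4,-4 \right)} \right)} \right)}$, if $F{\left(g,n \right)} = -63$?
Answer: $-189$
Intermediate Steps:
$b{\left(v,R \right)} = 0$
$C{\left(Q \right)} = \frac{Q}{6 + Q}$
$z{\left(N \right)} = -3 + 2 N$ ($z{\left(N \right)} = 2 N - 3 = -3 + 2 N$)
$- F{\left(123,31 \right)} z{\left(C{\left(b{\left(-4,-4 \right)} \right)} \right)} = \left(-1\right) \left(-63\right) \left(-3 + 2 \frac{0}{6 + 0}\right) = 63 \left(-3 + 2 \cdot \frac{0}{6}\right) = 63 \left(-3 + 2 \cdot 0 \cdot \frac{1}{6}\right) = 63 \left(-3 + 2 \cdot 0\right) = 63 \left(-3 + 0\right) = 63 \left(-3\right) = -189$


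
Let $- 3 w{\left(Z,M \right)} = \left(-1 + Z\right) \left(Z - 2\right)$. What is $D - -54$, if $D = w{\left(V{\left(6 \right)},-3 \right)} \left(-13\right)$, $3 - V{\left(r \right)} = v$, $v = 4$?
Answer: $80$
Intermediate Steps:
$V{\left(r \right)} = -1$ ($V{\left(r \right)} = 3 - 4 = -1$)
$w{\left(Z,M \right)} = - \frac{\left(-1 + Z\right) \left(-2 + Z\right)}{3}$ ($w{\left(Z,M \right)} = - \frac{\left(-1 + Z\right) \left(Z - 2\right)}{3} = - \frac{\left(-1 + Z\right) \left(-2 + Z\right)}{3}$)
$D = 26$ ($D = \left(- \frac{2}{3} - 1 - \frac{\left(-1\right)^{2}}{3}\right) \left(-13\right) = \left(- \frac{2}{3} - 1 - \frac{1}{3}\right) \left(-13\right) = \left(-2\right) \left(-13\right) = 26$)
$D - -54 = 26 - -54 = 26 + 54 = 80$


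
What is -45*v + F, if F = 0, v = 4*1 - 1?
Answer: -135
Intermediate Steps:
v = 3 (v = 4 - 1 = 3)
-45*v + F = -45*3 + 0 = -135 + 0 = -135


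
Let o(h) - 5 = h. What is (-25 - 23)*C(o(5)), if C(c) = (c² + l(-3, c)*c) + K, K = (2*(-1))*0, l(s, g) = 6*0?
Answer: -4800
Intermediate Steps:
l(s, g) = 0
o(h) = 5 + h
K = 0 (K = -2*0 = 0)
C(c) = c² (C(c) = (c² + 0*c) + 0 = (c² + 0) + 0 = c² + 0 = c²)
(-25 - 23)*C(o(5)) = (-25 - 23)*(5 + 5)² = -48*10² = -48*100 = -4800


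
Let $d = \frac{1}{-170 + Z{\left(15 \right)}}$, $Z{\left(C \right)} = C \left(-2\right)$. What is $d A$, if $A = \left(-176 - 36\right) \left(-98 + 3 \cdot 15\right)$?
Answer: $- \frac{2809}{50} \approx -56.18$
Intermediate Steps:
$Z{\left(C \right)} = - 2 C$
$A = 11236$ ($A = - 212 \left(-98 + 45\right) = \left(-212\right) \left(-53\right) = 11236$)
$d = - \frac{1}{200}$ ($d = \frac{1}{-170 - 30} = \frac{1}{-200} = - \frac{1}{200} \approx -0.005$)
$d A = \left(- \frac{1}{200}\right) 11236 = - \frac{2809}{50}$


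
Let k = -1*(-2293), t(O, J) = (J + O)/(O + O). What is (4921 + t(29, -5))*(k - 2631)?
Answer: -48239698/29 ≈ -1.6634e+6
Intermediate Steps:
t(O, J) = (J + O)/(2*O) (t(O, J) = (J + O)/((2*O)) = (J + O)*(1/(2*O)) = (J + O)/(2*O))
k = 2293
(4921 + t(29, -5))*(k - 2631) = (4921 + (½)*(-5 + 29)/29)*(2293 - 2631) = (4921 + (½)*(1/29)*24)*(-338) = (4921 + 12/29)*(-338) = (142721/29)*(-338) = -48239698/29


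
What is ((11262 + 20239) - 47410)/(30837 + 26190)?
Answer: -5303/19009 ≈ -0.27897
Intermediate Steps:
((11262 + 20239) - 47410)/(30837 + 26190) = (31501 - 47410)/57027 = -15909*1/57027 = -5303/19009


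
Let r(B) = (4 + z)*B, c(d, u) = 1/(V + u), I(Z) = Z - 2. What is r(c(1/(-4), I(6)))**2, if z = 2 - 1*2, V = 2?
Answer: 4/9 ≈ 0.44444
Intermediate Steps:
I(Z) = -2 + Z
z = 0 (z = 2 - 2 = 0)
c(d, u) = 1/(2 + u)
r(B) = 4*B (r(B) = (4 + 0)*B = 4*B)
r(c(1/(-4), I(6)))**2 = (4/(2 + (-2 + 6)))**2 = (4/(2 + 4))**2 = (4/6)**2 = (4*(1/6))**2 = (2/3)**2 = 4/9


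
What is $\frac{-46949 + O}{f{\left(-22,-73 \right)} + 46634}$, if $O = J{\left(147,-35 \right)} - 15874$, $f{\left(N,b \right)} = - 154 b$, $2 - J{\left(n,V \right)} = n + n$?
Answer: $- \frac{4855}{4452} \approx -1.0905$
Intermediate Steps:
$J{\left(n,V \right)} = 2 - 2 n$ ($J{\left(n,V \right)} = 2 - \left(n + n\right) = 2 - 2 n$)
$O = -16166$ ($O = \left(2 - 294\right) - 15874 = -292 - 15874 = -16166$)
$\frac{-46949 + O}{f{\left(-22,-73 \right)} + 46634} = \frac{-46949 - 16166}{\left(-154\right) \left(-73\right) + 46634} = - \frac{63115}{11242 + 46634} = - \frac{63115}{57876} = \left(-63115\right) \frac{1}{57876} = - \frac{4855}{4452}$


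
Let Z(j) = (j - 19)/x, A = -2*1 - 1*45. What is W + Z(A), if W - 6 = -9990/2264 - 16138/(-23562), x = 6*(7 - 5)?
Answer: -43043941/13336092 ≈ -3.2276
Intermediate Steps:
x = 12 (x = 6*2 = 12)
A = -47 (A = -2 - 45 = -47)
Z(j) = -19/12 + j/12 (Z(j) = (j - 19)/12 = (-19 + j)*(1/12) = -19/12 + j/12)
W = 30304565/13336092 (W = 6 + (-9990/2264 - 16138/(-23562)) = 6 + (-9990*1/2264 - 16138*(-1/23562)) = 6 + (-4995/1132 + 8069/11781) = 6 - 49711987/13336092 = 30304565/13336092 ≈ 2.2724)
W + Z(A) = 30304565/13336092 + (-19/12 + (1/12)*(-47)) = 30304565/13336092 + (-19/12 - 47/12) = 30304565/13336092 - 11/2 = -43043941/13336092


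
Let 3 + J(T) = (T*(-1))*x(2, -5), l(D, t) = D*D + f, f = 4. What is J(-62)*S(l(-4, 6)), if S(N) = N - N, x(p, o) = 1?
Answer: 0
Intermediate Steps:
l(D, t) = 4 + D**2 (l(D, t) = D*D + 4 = D**2 + 4 = 4 + D**2)
J(T) = -3 - T (J(T) = -3 + (T*(-1))*1 = -3 - T*1 = -3 - T)
S(N) = 0
J(-62)*S(l(-4, 6)) = (-3 - 1*(-62))*0 = (-3 + 62)*0 = 59*0 = 0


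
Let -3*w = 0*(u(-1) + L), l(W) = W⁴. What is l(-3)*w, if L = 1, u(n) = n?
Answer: 0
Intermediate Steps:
w = 0 (w = -0*(-1 + 1) = -0*0 = -⅓*0 = 0)
l(-3)*w = (-3)⁴*0 = 81*0 = 0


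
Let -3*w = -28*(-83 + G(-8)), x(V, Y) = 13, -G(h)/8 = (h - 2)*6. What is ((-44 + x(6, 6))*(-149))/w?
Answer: 13857/11116 ≈ 1.2466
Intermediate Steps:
G(h) = 96 - 48*h (G(h) = -8*(h - 2)*6 = -8*(-2 + h)*6 = -8*(-12 + 6*h) = 96 - 48*h)
w = 11116/3 (w = -(-28)*(-83 + (96 - 48*(-8)))/3 = -(-28)*(-83 + (96 + 384))/3 = -(-28)*(-83 + 480)/3 = -(-28)*397/3 = -⅓*(-11116) = 11116/3 ≈ 3705.3)
((-44 + x(6, 6))*(-149))/w = ((-44 + 13)*(-149))/(11116/3) = -31*(-149)*(3/11116) = 4619*(3/11116) = 13857/11116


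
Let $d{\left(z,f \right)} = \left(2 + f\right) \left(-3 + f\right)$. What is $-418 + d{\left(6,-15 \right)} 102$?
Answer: $23450$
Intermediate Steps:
$d{\left(z,f \right)} = \left(-3 + f\right) \left(2 + f\right)$
$-418 + d{\left(6,-15 \right)} 102 = -418 + \left(-6 + \left(-15\right)^{2} - -15\right) 102 = -418 + \left(-6 + 225 + 15\right) 102 = -418 + 234 \cdot 102 = -418 + 23868 = 23450$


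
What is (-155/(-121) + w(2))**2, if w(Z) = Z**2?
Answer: 408321/14641 ≈ 27.889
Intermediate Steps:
(-155/(-121) + w(2))**2 = (-155/(-121) + 2**2)**2 = (-155*(-1/121) + 4)**2 = (155/121 + 4)**2 = (639/121)**2 = 408321/14641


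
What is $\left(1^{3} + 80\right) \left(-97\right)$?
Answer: $-7857$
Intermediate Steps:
$\left(1^{3} + 80\right) \left(-97\right) = \left(1 + 80\right) \left(-97\right) = 81 \left(-97\right) = -7857$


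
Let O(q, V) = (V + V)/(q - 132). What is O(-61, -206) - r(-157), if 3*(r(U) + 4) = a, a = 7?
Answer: 2201/579 ≈ 3.8014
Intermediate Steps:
O(q, V) = 2*V/(-132 + q) (O(q, V) = (2*V)/(-132 + q) = 2*V/(-132 + q))
r(U) = -5/3 (r(U) = -4 + (⅓)*7 = -4 + 7/3 = -5/3)
O(-61, -206) - r(-157) = 2*(-206)/(-132 - 61) - 1*(-5/3) = 2*(-206)/(-193) + 5/3 = 2*(-206)*(-1/193) + 5/3 = 412/193 + 5/3 = 2201/579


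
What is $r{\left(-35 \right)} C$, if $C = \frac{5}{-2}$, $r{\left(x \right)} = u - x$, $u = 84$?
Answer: $- \frac{595}{2} \approx -297.5$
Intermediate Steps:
$r{\left(x \right)} = 84 - x$
$C = - \frac{5}{2}$ ($C = 5 \left(- \frac{1}{2}\right) = - \frac{5}{2} \approx -2.5$)
$r{\left(-35 \right)} C = \left(84 - -35\right) \left(- \frac{5}{2}\right) = \left(84 + 35\right) \left(- \frac{5}{2}\right) = 119 \left(- \frac{5}{2}\right) = - \frac{595}{2}$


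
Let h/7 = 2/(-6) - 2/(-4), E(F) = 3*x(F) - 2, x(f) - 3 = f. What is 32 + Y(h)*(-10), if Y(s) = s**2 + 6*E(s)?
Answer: -11009/18 ≈ -611.61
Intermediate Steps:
x(f) = 3 + f
E(F) = 7 + 3*F (E(F) = 3*(3 + F) - 2 = (9 + 3*F) - 2 = 7 + 3*F)
h = 7/6 (h = 7*(2/(-6) - 2/(-4)) = 7*(2*(-1/6) - 2*(-1/4)) = 7*(-1/3 + 1/2) = 7*(1/6) = 7/6 ≈ 1.1667)
Y(s) = 42 + s**2 + 18*s (Y(s) = s**2 + 6*(7 + 3*s) = s**2 + (42 + 18*s) = 42 + s**2 + 18*s)
32 + Y(h)*(-10) = 32 + (42 + (7/6)**2 + 18*(7/6))*(-10) = 32 + (42 + 49/36 + 21)*(-10) = 32 + (2317/36)*(-10) = 32 - 11585/18 = -11009/18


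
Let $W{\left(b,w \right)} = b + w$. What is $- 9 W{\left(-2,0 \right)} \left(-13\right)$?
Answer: $-234$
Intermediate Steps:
$- 9 W{\left(-2,0 \right)} \left(-13\right) = - 9 \left(-2 + 0\right) \left(-13\right) = \left(-9\right) \left(-2\right) \left(-13\right) = 18 \left(-13\right) = -234$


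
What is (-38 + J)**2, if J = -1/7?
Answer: 71289/49 ≈ 1454.9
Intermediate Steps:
J = -1/7 (J = -1*1/7 = -1/7 ≈ -0.14286)
(-38 + J)**2 = (-38 - 1/7)**2 = (-267/7)**2 = 71289/49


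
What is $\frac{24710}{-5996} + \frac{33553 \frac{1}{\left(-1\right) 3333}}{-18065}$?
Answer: $- \frac{743801927081}{180511513710} \approx -4.1205$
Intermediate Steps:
$\frac{24710}{-5996} + \frac{33553 \frac{1}{\left(-1\right) 3333}}{-18065} = 24710 \left(- \frac{1}{5996}\right) + \frac{33553}{-3333} \left(- \frac{1}{18065}\right) = - \frac{12355}{2998} + 33553 \left(- \frac{1}{3333}\right) \left(- \frac{1}{18065}\right) = - \frac{12355}{2998} - - \frac{33553}{60210645} = - \frac{12355}{2998} + \frac{33553}{60210645} = - \frac{743801927081}{180511513710}$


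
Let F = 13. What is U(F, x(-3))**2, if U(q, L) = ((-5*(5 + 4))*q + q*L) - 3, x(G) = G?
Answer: 393129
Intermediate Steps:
U(q, L) = -3 - 45*q + L*q (U(q, L) = ((-5*9)*q + L*q) - 3 = (-45*q + L*q) - 3 = -3 - 45*q + L*q)
U(F, x(-3))**2 = (-3 - 45*13 - 3*13)**2 = (-3 - 585 - 39)**2 = (-627)**2 = 393129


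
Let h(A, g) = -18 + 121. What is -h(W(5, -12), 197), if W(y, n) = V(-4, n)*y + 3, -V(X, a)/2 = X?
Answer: -103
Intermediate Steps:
V(X, a) = -2*X
W(y, n) = 3 + 8*y (W(y, n) = (-2*(-4))*y + 3 = 8*y + 3 = 3 + 8*y)
h(A, g) = 103
-h(W(5, -12), 197) = -1*103 = -103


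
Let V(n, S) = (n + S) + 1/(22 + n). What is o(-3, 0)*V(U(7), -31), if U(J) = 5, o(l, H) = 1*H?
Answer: 0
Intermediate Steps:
o(l, H) = H
V(n, S) = S + n + 1/(22 + n) (V(n, S) = (S + n) + 1/(22 + n) = S + n + 1/(22 + n))
o(-3, 0)*V(U(7), -31) = 0*((1 + 5**2 + 22*(-31) + 22*5 - 31*5)/(22 + 5)) = 0*((1 + 25 - 682 + 110 - 155)/27) = 0*((1/27)*(-701)) = 0*(-701/27) = 0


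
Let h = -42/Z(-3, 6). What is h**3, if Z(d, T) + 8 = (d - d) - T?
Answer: 27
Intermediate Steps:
Z(d, T) = -8 - T (Z(d, T) = -8 + ((d - d) - T) = -8 + (0 - T) = -8 - T)
h = 3 (h = -42/(-8 - 1*6) = -42/(-8 - 6) = -42/(-14) = -42*(-1/14) = 3)
h**3 = 3**3 = 27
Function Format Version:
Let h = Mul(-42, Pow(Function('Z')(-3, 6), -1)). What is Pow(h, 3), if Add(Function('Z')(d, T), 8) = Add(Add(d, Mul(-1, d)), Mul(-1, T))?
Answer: 27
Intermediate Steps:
Function('Z')(d, T) = Add(-8, Mul(-1, T)) (Function('Z')(d, T) = Add(-8, Add(Add(d, Mul(-1, d)), Mul(-1, T))) = Add(-8, Add(0, Mul(-1, T))) = Add(-8, Mul(-1, T)))
h = 3 (h = Mul(-42, Pow(Add(-8, Mul(-1, 6)), -1)) = Mul(-42, Pow(Add(-8, -6), -1)) = Mul(-42, Pow(-14, -1)) = Mul(-42, Rational(-1, 14)) = 3)
Pow(h, 3) = Pow(3, 3) = 27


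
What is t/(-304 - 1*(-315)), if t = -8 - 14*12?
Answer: -16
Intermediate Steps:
t = -176 (t = -8 - 168 = -176)
t/(-304 - 1*(-315)) = -176/(-304 - 1*(-315)) = -176/(-304 + 315) = -176/11 = -176*1/11 = -16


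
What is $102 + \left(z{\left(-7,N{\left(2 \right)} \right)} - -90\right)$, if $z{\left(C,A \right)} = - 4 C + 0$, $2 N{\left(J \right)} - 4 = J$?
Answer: $220$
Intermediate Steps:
$N{\left(J \right)} = 2 + \frac{J}{2}$
$z{\left(C,A \right)} = - 4 C$
$102 + \left(z{\left(-7,N{\left(2 \right)} \right)} - -90\right) = 102 - -118 = 102 + \left(28 + 90\right) = 102 + 118 = 220$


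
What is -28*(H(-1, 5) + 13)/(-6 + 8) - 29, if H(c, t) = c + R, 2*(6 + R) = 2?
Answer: -127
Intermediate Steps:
R = -5 (R = -6 + (1/2)*2 = -6 + 1 = -5)
H(c, t) = -5 + c (H(c, t) = c - 5 = -5 + c)
-28*(H(-1, 5) + 13)/(-6 + 8) - 29 = -28*((-5 - 1) + 13)/(-6 + 8) - 29 = -28*(-6 + 13)/2 - 29 = -196/2 - 29 = -28*7/2 - 29 = -98 - 29 = -127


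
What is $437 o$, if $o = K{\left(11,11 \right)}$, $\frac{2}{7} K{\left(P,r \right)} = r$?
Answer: $\frac{33649}{2} \approx 16825.0$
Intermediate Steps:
$K{\left(P,r \right)} = \frac{7 r}{2}$
$o = \frac{77}{2}$ ($o = \frac{7}{2} \cdot 11 = \frac{77}{2} \approx 38.5$)
$437 o = 437 \cdot \frac{77}{2} = \frac{33649}{2}$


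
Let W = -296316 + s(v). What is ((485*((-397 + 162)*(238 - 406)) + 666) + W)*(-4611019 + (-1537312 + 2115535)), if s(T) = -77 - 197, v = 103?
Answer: -76025770125296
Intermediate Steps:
s(T) = -274
W = -296590 (W = -296316 - 274 = -296590)
((485*((-397 + 162)*(238 - 406)) + 666) + W)*(-4611019 + (-1537312 + 2115535)) = ((485*((-397 + 162)*(238 - 406)) + 666) - 296590)*(-4611019 + (-1537312 + 2115535)) = ((485*(-235*(-168)) + 666) - 296590)*(-4611019 + 578223) = ((485*39480 + 666) - 296590)*(-4032796) = ((19147800 + 666) - 296590)*(-4032796) = (19148466 - 296590)*(-4032796) = 18851876*(-4032796) = -76025770125296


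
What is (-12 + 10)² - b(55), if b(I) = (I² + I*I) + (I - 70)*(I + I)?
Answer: -4396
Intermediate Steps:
b(I) = 2*I² + 2*I*(-70 + I) (b(I) = (I² + I²) + (-70 + I)*(2*I) = 2*I² + 2*I*(-70 + I))
(-12 + 10)² - b(55) = (-12 + 10)² - 4*55*(-35 + 55) = (-2)² - 4*55*20 = 4 - 1*4400 = 4 - 4400 = -4396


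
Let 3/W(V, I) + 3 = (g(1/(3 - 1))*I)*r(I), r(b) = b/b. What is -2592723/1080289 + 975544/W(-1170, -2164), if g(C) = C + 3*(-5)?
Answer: 4723593436499833/462981 ≈ 1.0203e+10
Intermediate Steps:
r(b) = 1
g(C) = -15 + C (g(C) = C - 15 = -15 + C)
W(V, I) = 3/(-3 - 29*I/2) (W(V, I) = 3/(-3 + ((-15 + 1/(3 - 1))*I)*1) = 3/(-3 + ((-15 + 1/2)*I)*1) = 3/(-3 + ((-15 + ½)*I)*1) = 3/(-3 - 29*I/2*1) = 3/(-3 - 29*I/2))
-2592723/1080289 + 975544/W(-1170, -2164) = -2592723/1080289 + 975544/((6/(-6 - 29*(-2164)))) = -2592723*1/1080289 + 975544/((6/(-6 + 62756))) = -370389/154327 + 975544/((6/62750)) = -370389/154327 + 975544/((6*(1/62750))) = -370389/154327 + 975544/(3/31375) = -370389/154327 + 975544*(31375/3) = -370389/154327 + 30607693000/3 = 4723593436499833/462981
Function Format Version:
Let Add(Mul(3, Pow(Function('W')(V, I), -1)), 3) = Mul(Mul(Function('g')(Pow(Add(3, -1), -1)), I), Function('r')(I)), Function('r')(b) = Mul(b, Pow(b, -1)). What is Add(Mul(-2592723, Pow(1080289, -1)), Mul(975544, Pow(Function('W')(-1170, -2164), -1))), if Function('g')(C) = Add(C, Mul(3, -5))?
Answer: Rational(4723593436499833, 462981) ≈ 1.0203e+10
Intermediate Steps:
Function('r')(b) = 1
Function('g')(C) = Add(-15, C) (Function('g')(C) = Add(C, -15) = Add(-15, C))
Function('W')(V, I) = Mul(3, Pow(Add(-3, Mul(Rational(-29, 2), I)), -1)) (Function('W')(V, I) = Mul(3, Pow(Add(-3, Mul(Mul(Add(-15, Pow(Add(3, -1), -1)), I), 1)), -1)) = Mul(3, Pow(Add(-3, Mul(Mul(Add(-15, Pow(2, -1)), I), 1)), -1)) = Mul(3, Pow(Add(-3, Mul(Mul(Add(-15, Rational(1, 2)), I), 1)), -1)) = Mul(3, Pow(Add(-3, Mul(Mul(Rational(-29, 2), I), 1)), -1)) = Mul(3, Pow(Add(-3, Mul(Rational(-29, 2), I)), -1)))
Add(Mul(-2592723, Pow(1080289, -1)), Mul(975544, Pow(Function('W')(-1170, -2164), -1))) = Add(Mul(-2592723, Pow(1080289, -1)), Mul(975544, Pow(Mul(6, Pow(Add(-6, Mul(-29, -2164)), -1)), -1))) = Add(Mul(-2592723, Rational(1, 1080289)), Mul(975544, Pow(Mul(6, Pow(Add(-6, 62756), -1)), -1))) = Add(Rational(-370389, 154327), Mul(975544, Pow(Mul(6, Pow(62750, -1)), -1))) = Add(Rational(-370389, 154327), Mul(975544, Pow(Mul(6, Rational(1, 62750)), -1))) = Add(Rational(-370389, 154327), Mul(975544, Pow(Rational(3, 31375), -1))) = Add(Rational(-370389, 154327), Mul(975544, Rational(31375, 3))) = Add(Rational(-370389, 154327), Rational(30607693000, 3)) = Rational(4723593436499833, 462981)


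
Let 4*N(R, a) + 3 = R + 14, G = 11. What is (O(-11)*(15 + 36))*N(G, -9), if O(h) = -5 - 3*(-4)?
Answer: 3927/2 ≈ 1963.5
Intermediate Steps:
N(R, a) = 11/4 + R/4 (N(R, a) = -3/4 + (R + 14)/4 = -3/4 + (14 + R)/4 = -3/4 + (7/2 + R/4) = 11/4 + R/4)
O(h) = 7 (O(h) = -5 + 12 = 7)
(O(-11)*(15 + 36))*N(G, -9) = (7*(15 + 36))*(11/4 + (1/4)*11) = (7*51)*(11/4 + 11/4) = 357*(11/2) = 3927/2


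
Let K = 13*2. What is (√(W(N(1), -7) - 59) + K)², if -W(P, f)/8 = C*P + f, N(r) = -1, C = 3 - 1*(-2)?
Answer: (26 + √37)² ≈ 1029.3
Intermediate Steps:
C = 5 (C = 3 + 2 = 5)
W(P, f) = -40*P - 8*f (W(P, f) = -8*(5*P + f) = -8*(f + 5*P) = -40*P - 8*f)
K = 26
(√(W(N(1), -7) - 59) + K)² = (√((-40*(-1) - 8*(-7)) - 59) + 26)² = (√((40 + 56) - 59) + 26)² = (√(96 - 59) + 26)² = (√37 + 26)² = (26 + √37)²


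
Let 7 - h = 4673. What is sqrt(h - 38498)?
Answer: 6*I*sqrt(1199) ≈ 207.76*I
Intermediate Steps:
h = -4666 (h = 7 - 1*4673 = 7 - 4673 = -4666)
sqrt(h - 38498) = sqrt(-4666 - 38498) = sqrt(-43164) = 6*I*sqrt(1199)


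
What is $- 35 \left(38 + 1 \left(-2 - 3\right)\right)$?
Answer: $-1155$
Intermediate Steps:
$- 35 \left(38 + 1 \left(-2 - 3\right)\right) = - 35 \left(38 + 1 \left(-5\right)\right) = - 35 \left(38 - 5\right) = \left(-35\right) 33 = -1155$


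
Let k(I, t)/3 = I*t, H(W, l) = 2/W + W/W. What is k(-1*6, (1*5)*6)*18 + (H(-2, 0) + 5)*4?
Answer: -9700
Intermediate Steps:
H(W, l) = 1 + 2/W (H(W, l) = 2/W + 1 = 1 + 2/W)
k(I, t) = 3*I*t (k(I, t) = 3*(I*t) = 3*I*t)
k(-1*6, (1*5)*6)*18 + (H(-2, 0) + 5)*4 = (3*(-1*6)*((1*5)*6))*18 + ((2 - 2)/(-2) + 5)*4 = (3*(-6)*(5*6))*18 + (-½*0 + 5)*4 = (3*(-6)*30)*18 + (0 + 5)*4 = -540*18 + 5*4 = -9720 + 20 = -9700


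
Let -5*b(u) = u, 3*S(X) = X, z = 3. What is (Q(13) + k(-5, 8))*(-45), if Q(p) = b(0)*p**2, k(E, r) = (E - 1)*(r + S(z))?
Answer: 2430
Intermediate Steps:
S(X) = X/3
b(u) = -u/5
k(E, r) = (1 + r)*(-1 + E) (k(E, r) = (E - 1)*(r + (1/3)*3) = (-1 + E)*(r + 1) = (-1 + E)*(1 + r) = (1 + r)*(-1 + E))
Q(p) = 0 (Q(p) = (-1/5*0)*p**2 = 0*p**2 = 0)
(Q(13) + k(-5, 8))*(-45) = (0 + (-1 - 5 - 1*8 - 5*8))*(-45) = (0 + (-1 - 5 - 8 - 40))*(-45) = (0 - 54)*(-45) = -54*(-45) = 2430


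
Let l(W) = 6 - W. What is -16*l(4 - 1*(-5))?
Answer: 48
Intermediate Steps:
-16*l(4 - 1*(-5)) = -16*(6 - (4 - 1*(-5))) = -16*(6 - (4 + 5)) = -16*(6 - 1*9) = -16*(6 - 9) = -16*(-3) = 48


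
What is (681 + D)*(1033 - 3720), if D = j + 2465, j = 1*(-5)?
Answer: -8439867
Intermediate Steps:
j = -5
D = 2460 (D = -5 + 2465 = 2460)
(681 + D)*(1033 - 3720) = (681 + 2460)*(1033 - 3720) = 3141*(-2687) = -8439867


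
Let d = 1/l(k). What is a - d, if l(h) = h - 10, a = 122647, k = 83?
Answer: 8953230/73 ≈ 1.2265e+5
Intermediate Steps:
l(h) = -10 + h
d = 1/73 (d = 1/(-10 + 83) = 1/73 ≈ 0.013699)
a - d = 122647 - 1*1/73 = 122647 - 1/73 = 8953230/73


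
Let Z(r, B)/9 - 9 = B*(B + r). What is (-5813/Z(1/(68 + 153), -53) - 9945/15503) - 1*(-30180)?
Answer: 2622172530156856/86886951075 ≈ 30179.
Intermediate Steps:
Z(r, B) = 81 + 9*B*(B + r) (Z(r, B) = 81 + 9*(B*(B + r)) = 81 + 9*B*(B + r))
(-5813/Z(1/(68 + 153), -53) - 9945/15503) - 1*(-30180) = (-5813/(81 + 9*(-53)**2 + 9*(-53)/(68 + 153)) - 9945/15503) - 1*(-30180) = (-5813/(81 + 9*2809 + 9*(-53)/221) - 9945*1/15503) + 30180 = (-5813/(81 + 25281 + 9*(-53)*(1/221)) - 9945/15503) + 30180 = (-5813/(81 + 25281 - 477/221) - 9945/15503) + 30180 = (-5813/5604525/221 - 9945/15503) + 30180 = (-5813*221/5604525 - 9945/15503) + 30180 = (-1284673/5604525 - 9945/15503) + 30180 = -75653286644/86886951075 + 30180 = 2622172530156856/86886951075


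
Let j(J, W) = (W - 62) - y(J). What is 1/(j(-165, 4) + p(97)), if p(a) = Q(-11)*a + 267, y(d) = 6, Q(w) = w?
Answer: -1/864 ≈ -0.0011574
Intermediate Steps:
j(J, W) = -68 + W (j(J, W) = (W - 62) - 1*6 = (-62 + W) - 6 = -68 + W)
p(a) = 267 - 11*a (p(a) = -11*a + 267 = 267 - 11*a)
1/(j(-165, 4) + p(97)) = 1/((-68 + 4) + (267 - 11*97)) = 1/(-64 + (267 - 1067)) = 1/(-64 - 800) = 1/(-864) = -1/864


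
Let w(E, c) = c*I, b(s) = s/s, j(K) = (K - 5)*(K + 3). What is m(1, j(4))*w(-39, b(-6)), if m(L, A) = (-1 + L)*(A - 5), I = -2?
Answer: 0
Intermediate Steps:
j(K) = (-5 + K)*(3 + K)
m(L, A) = (-1 + L)*(-5 + A)
b(s) = 1
w(E, c) = -2*c (w(E, c) = c*(-2) = -2*c)
m(1, j(4))*w(-39, b(-6)) = (5 - (-15 + 4**2 - 2*4) - 5*1 + (-15 + 4**2 - 2*4)*1)*(-2*1) = (5 - (-15 + 16 - 8) - 5 + (-15 + 16 - 8)*1)*(-2) = (5 - 1*(-7) - 5 - 7*1)*(-2) = (5 + 7 - 5 - 7)*(-2) = 0*(-2) = 0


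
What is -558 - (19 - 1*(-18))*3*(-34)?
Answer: 3216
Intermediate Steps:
-558 - (19 - 1*(-18))*3*(-34) = -558 - (19 + 18)*3*(-34) = -558 - 37*3*(-34) = -558 - 111*(-34) = -558 - 1*(-3774) = -558 + 3774 = 3216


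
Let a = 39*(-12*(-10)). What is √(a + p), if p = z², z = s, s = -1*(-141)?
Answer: 3*√2729 ≈ 156.72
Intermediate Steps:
s = 141
z = 141
a = 4680 (a = 39*120 = 4680)
p = 19881 (p = 141² = 19881)
√(a + p) = √(4680 + 19881) = √24561 = 3*√2729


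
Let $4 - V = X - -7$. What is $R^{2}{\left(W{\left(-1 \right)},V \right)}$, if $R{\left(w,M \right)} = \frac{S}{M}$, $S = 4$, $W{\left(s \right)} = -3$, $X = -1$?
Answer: $4$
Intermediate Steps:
$V = -2$ ($V = 4 - \left(-1 - -7\right) = 4 - \left(-1 + 7\right) = 4 - 6 = -2$)
$R{\left(w,M \right)} = \frac{4}{M}$
$R^{2}{\left(W{\left(-1 \right)},V \right)} = \left(\frac{4}{-2}\right)^{2} = \left(4 \left(- \frac{1}{2}\right)\right)^{2} = \left(-2\right)^{2} = 4$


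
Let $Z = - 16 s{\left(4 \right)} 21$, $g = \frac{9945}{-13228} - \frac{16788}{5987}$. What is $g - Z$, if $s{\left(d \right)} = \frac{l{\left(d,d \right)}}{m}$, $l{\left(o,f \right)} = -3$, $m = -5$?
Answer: $\frac{78421542393}{395980180} \approx 198.04$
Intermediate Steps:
$s{\left(d \right)} = \frac{3}{5}$ ($s{\left(d \right)} = - \frac{3}{-5} = \left(-3\right) \left(- \frac{1}{5}\right) = \frac{3}{5}$)
$g = - \frac{281612379}{79196036}$ ($g = 9945 \left(- \frac{1}{13228}\right) - \frac{16788}{5987} = - \frac{9945}{13228} - \frac{16788}{5987} = - \frac{281612379}{79196036} \approx -3.5559$)
$Z = - \frac{1008}{5}$ ($Z = \left(-16\right) \frac{3}{5} \cdot 21 = \left(- \frac{48}{5}\right) 21 = - \frac{1008}{5} \approx -201.6$)
$g - Z = - \frac{281612379}{79196036} - - \frac{1008}{5} = - \frac{281612379}{79196036} + \frac{1008}{5} = \frac{78421542393}{395980180}$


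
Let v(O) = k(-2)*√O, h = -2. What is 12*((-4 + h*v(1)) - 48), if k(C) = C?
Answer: -576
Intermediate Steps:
v(O) = -2*√O
12*((-4 + h*v(1)) - 48) = 12*((-4 - (-4)*√1) - 48) = 12*((-4 - (-4)) - 48) = 12*((-4 - 2*(-2)) - 48) = 12*((-4 + 4) - 48) = 12*(0 - 48) = 12*(-48) = -576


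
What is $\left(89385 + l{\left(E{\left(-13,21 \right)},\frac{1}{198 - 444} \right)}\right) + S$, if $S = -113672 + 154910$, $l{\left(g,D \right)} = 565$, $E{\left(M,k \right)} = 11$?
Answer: $131188$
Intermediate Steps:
$S = 41238$
$\left(89385 + l{\left(E{\left(-13,21 \right)},\frac{1}{198 - 444} \right)}\right) + S = \left(89385 + 565\right) + 41238 = 89950 + 41238 = 131188$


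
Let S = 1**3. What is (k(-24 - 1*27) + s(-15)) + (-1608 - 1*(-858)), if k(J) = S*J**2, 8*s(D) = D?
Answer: 14793/8 ≈ 1849.1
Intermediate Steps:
s(D) = D/8
S = 1
k(J) = J**2 (k(J) = 1*J**2 = J**2)
(k(-24 - 1*27) + s(-15)) + (-1608 - 1*(-858)) = ((-24 - 1*27)**2 + (1/8)*(-15)) + (-1608 - 1*(-858)) = ((-24 - 27)**2 - 15/8) + (-1608 + 858) = ((-51)**2 - 15/8) - 750 = (2601 - 15/8) - 750 = 20793/8 - 750 = 14793/8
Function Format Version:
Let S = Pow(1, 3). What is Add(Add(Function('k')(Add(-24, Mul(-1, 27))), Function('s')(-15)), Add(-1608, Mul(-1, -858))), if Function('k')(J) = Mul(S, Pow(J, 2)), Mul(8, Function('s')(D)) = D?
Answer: Rational(14793, 8) ≈ 1849.1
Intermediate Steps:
Function('s')(D) = Mul(Rational(1, 8), D)
S = 1
Function('k')(J) = Pow(J, 2) (Function('k')(J) = Mul(1, Pow(J, 2)) = Pow(J, 2))
Add(Add(Function('k')(Add(-24, Mul(-1, 27))), Function('s')(-15)), Add(-1608, Mul(-1, -858))) = Add(Add(Pow(Add(-24, Mul(-1, 27)), 2), Mul(Rational(1, 8), -15)), Add(-1608, Mul(-1, -858))) = Add(Add(Pow(Add(-24, -27), 2), Rational(-15, 8)), Add(-1608, 858)) = Add(Add(Pow(-51, 2), Rational(-15, 8)), -750) = Add(Add(2601, Rational(-15, 8)), -750) = Add(Rational(20793, 8), -750) = Rational(14793, 8)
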